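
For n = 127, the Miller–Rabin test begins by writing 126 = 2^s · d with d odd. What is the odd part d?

63

Halving: 126 → 63; 63 is odd.
So 126 = 2^1 · 63.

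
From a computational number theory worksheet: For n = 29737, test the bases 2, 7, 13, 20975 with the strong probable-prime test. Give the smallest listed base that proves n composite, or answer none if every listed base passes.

2

n − 1 = 29736 = 2^3 · 3717, so s = 3 and d = 3717.
Base 2: x_0 = 2^3717 mod 29737 = 23676. x_0 is neither 1 nor 29736, so continue squaring. x_1 = 23676^2 mod 29737 = 10526. x_2 = 10526^2 mod 29737 = 26351. Reached i = s−1 = 2 without hitting −1: 2 is a Miller–Rabin witness and 29737 is composite.
Base 7: x_0 = 7^3717 mod 29737 = 7588. x_0 is neither 1 nor 29736, so continue squaring. x_1 = 7588^2 mod 29737 = 6912. x_2 = 6912^2 mod 29737 = 18122. Reached i = s−1 = 2 without hitting −1: 7 is a Miller–Rabin witness and 29737 is composite.
Base 13: x_0 = 13^3717 mod 29737 = 23214. x_0 is neither 1 nor 29736, so continue squaring. x_1 = 23214^2 mod 29737 = 25619. x_2 = 25619^2 mod 29737 = 7834. Reached i = s−1 = 2 without hitting −1: 13 is a Miller–Rabin witness and 29737 is composite.
Base 20975: x_0 = 20975^3717 mod 29737 = 27612. x_0 is neither 1 nor 29736, so continue squaring. x_1 = 27612^2 mod 29737 = 25338. x_2 = 25338^2 mod 29737 = 22151. Reached i = s−1 = 2 without hitting −1: 20975 is a Miller–Rabin witness and 29737 is composite.
The smallest witness among the given bases is 2.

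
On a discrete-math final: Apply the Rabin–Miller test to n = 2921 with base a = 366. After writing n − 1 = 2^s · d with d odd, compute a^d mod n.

1376

n − 1 = 2920 = 2^3 · 365, so s = 3 and d = 365.
366^365 mod 2921 = 1376.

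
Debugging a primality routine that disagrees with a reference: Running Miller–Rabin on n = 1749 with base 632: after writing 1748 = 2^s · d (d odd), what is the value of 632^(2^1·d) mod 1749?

n − 1 = 1748 = 2^2 · 437, so s = 2 and d = 437.
x_0 = 632^437 mod 1749 = 1565.
x_1 = 1565^2 mod 1749 = 625.

625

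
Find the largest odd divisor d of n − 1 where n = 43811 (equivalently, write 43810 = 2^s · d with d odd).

21905

Halving: 43810 → 21905; 21905 is odd.
So 43810 = 2^1 · 21905.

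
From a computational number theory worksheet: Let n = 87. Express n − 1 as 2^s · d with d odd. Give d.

Halving: 86 → 43; 43 is odd.
So 86 = 2^1 · 43.

43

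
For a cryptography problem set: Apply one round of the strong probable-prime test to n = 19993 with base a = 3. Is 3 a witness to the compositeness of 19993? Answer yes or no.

no

n − 1 = 19992 = 2^3 · 2499, so s = 3 and d = 2499.
Repeated squaring mod 19993: 3^1 ≡ 3, 3^2 ≡ 9, 3^4 ≡ 81, 3^8 ≡ 6561, 3^16 ≡ 1792, 3^32 ≡ 12384, 3^64 ≡ 17146, 3^128 ≡ 8244, 3^256 ≡ 7329, 3^512 ≡ 13043, 3^1024 ≡ 19405, 3^2048 ≡ 5863.
2499 = 2048 + 256 + 128 + 64 + 2 + 1, so 3^2499 ≡ 5863·7329·8244·17146·9·3 ≡ 19992 (mod 19993).
x_0 = 3^2499 mod 19993 = 19992.
x_0 = 19992 ≡ −1, so 3 is not a witness.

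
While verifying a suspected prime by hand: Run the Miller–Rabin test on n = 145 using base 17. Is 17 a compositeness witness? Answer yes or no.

n − 1 = 144 = 2^4 · 9, so s = 4 and d = 9.
x_0 = 17^9 mod 145 = 17.
x_0 is neither 1 nor 144, so continue squaring.
x_1 = 17^2 mod 145 = 144.
x_1 ≡ −1, so 17 is not a witness.

no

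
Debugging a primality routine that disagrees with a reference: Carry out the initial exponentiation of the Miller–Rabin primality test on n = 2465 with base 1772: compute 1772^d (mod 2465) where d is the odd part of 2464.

1177

n − 1 = 2464 = 2^5 · 77, so s = 5 and d = 77.
Repeated squaring mod 2465: 1772^1 ≡ 1772, 1772^2 ≡ 2039, 1772^4 ≡ 1531, 1772^8 ≡ 2211, 1772^16 ≡ 426, 1772^32 ≡ 1531, 1772^64 ≡ 2211.
77 = 64 + 8 + 4 + 1, so 1772^77 ≡ 2211·2211·1531·1772 ≡ 1177 (mod 2465).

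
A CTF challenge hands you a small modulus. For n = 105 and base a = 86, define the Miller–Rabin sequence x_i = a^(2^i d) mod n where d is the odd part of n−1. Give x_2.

n − 1 = 104 = 2^3 · 13, so s = 3 and d = 13.
x_0 = 86^13 mod 105 = 86.
x_1 = 86^2 mod 105 = 46.
x_2 = 46^2 mod 105 = 16.

16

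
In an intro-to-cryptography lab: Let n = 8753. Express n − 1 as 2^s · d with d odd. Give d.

547

Halving: 8752 → 4376 → 2188 → 1094 → 547; 547 is odd.
So 8752 = 2^4 · 547.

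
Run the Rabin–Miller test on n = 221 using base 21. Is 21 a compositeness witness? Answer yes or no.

n − 1 = 220 = 2^2 · 55, so s = 2 and d = 55.
x_0 = 21^55 mod 221 = 200.
x_0 is neither 1 nor 220, so continue squaring.
x_1 = 200^2 mod 221 = 220.
x_1 ≡ −1, so 21 is not a witness.

no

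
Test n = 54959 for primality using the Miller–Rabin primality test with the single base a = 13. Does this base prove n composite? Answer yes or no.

n − 1 = 54958 = 2^1 · 27479, so s = 1 and d = 27479.
Repeated squaring mod 54959: 13^1 ≡ 13, 13^2 ≡ 169, 13^4 ≡ 28561, 13^8 ≡ 29243, 13^16 ≡ 45968, 13^32 ≡ 48351, 13^64 ≡ 28218, 13^128 ≡ 9532, 13^256 ≡ 11797, 13^512 ≡ 13021, 13^1024 ≡ 52885, 13^2048 ≡ 14674, 13^4096 ≡ 51873, 13^8192 ≡ 15489, 13^16384 ≡ 13086.
27479 = 16384 + 8192 + 2048 + 512 + 256 + 64 + 16 + 4 + 2 + 1, so 13^27479 ≡ 13086·15489·14674·13021·11797·28218·45968·28561·169·13 ≡ 54958 (mod 54959).
x_0 = 13^27479 mod 54959 = 54958.
x_0 = 54958 ≡ −1, so 13 is not a witness.

no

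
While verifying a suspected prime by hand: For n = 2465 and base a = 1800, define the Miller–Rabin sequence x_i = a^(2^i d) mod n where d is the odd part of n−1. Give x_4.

n − 1 = 2464 = 2^5 · 77, so s = 5 and d = 77.
x_0 = 1800^77 mod 2465 = 1090.
x_1 = 1090^2 mod 2465 = 2435.
x_2 = 2435^2 mod 2465 = 900.
x_3 = 900^2 mod 2465 = 1480.
x_4 = 1480^2 mod 2465 = 1480.

1480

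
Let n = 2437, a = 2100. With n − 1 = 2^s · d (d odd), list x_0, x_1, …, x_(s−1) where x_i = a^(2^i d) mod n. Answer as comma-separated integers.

1, 1

n − 1 = 2436 = 2^2 · 609, so s = 2 and d = 609.
x_0 = 2100^609 mod 2437 = 1.
x_1 = 1^2 mod 2437 = 1.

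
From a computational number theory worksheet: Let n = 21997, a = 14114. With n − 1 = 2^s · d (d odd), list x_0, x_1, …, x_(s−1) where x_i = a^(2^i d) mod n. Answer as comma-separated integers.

14821, 21996

n − 1 = 21996 = 2^2 · 5499, so s = 2 and d = 5499.
x_0 = 14114^5499 mod 21997 = 14821.
x_1 = 14821^2 mod 21997 = 21996.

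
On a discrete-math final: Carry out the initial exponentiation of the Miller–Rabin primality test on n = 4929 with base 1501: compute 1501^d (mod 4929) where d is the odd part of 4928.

4636

n − 1 = 4928 = 2^6 · 77, so s = 6 and d = 77.
By repeated squaring, 1501^77 ≡ 4636 (mod 4929).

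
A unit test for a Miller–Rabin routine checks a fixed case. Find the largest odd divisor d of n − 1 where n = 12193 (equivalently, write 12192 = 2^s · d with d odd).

381

Halving: 12192 → 6096 → 3048 → 1524 → 762 → 381; 381 is odd.
So 12192 = 2^5 · 381.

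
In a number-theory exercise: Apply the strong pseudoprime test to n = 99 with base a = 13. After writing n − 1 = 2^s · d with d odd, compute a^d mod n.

94

n − 1 = 98 = 2^1 · 49, so s = 1 and d = 49.
13^49 mod 99 = 94.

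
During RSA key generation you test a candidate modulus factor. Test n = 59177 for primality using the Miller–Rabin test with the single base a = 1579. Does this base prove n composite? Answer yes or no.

n − 1 = 59176 = 2^3 · 7397, so s = 3 and d = 7397.
x_0 = 1579^7397 mod 59177 = 53178.
x_0 is neither 1 nor 59176, so continue squaring.
x_1 = 53178^2 mod 59177 = 8385.
x_2 = 8385^2 mod 59177 = 5949.
Reached i = s−1 = 2 without hitting −1: 1579 is a Miller–Rabin witness and 59177 is composite.

yes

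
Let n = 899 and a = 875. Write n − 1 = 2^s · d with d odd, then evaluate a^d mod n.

846

n − 1 = 898 = 2^1 · 449, so s = 1 and d = 449.
875^449 mod 899 = 846.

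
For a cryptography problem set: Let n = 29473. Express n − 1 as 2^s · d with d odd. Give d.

Halving: 29472 → 14736 → 7368 → 3684 → 1842 → 921; 921 is odd.
So 29472 = 2^5 · 921.

921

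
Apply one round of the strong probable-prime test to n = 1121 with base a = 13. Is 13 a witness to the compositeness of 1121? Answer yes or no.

yes

n − 1 = 1120 = 2^5 · 35, so s = 5 and d = 35.
x_0 = 13^35 mod 1121 = 630.
x_0 is neither 1 nor 1120, so continue squaring.
x_1 = 630^2 mod 1121 = 66.
x_2 = 66^2 mod 1121 = 993.
x_3 = 993^2 mod 1121 = 690.
x_4 = 690^2 mod 1121 = 796.
Reached i = s−1 = 4 without hitting −1: 13 is a Miller–Rabin witness and 1121 is composite.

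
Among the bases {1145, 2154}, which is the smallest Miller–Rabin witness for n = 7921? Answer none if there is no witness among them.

n − 1 = 7920 = 2^4 · 495, so s = 4 and d = 495.
Base 1145: x_0 = 1145^495 mod 7921 = 927. x_0 is neither 1 nor 7920, so continue squaring. x_1 = 927^2 mod 7921 = 3861. x_2 = 3861^2 mod 7921 = 7920. x_2 ≡ −1, so 1145 is not a witness.
Base 2154: x_0 = 2154^495 mod 7921 = 1280. x_0 is neither 1 nor 7920, so continue squaring. x_1 = 1280^2 mod 7921 = 6674. x_2 = 6674^2 mod 7921 = 2493. x_3 = 2493^2 mod 7921 = 4985. Reached i = s−1 = 3 without hitting −1: 2154 is a Miller–Rabin witness and 7921 is composite.
The smallest witness among the given bases is 2154.

2154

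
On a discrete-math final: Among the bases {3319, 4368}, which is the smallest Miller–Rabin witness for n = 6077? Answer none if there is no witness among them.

3319

n − 1 = 6076 = 2^2 · 1519, so s = 2 and d = 1519.
Base 3319: x_0 = 3319^1519 mod 6077 = 993. x_0 is neither 1 nor 6076, so continue squaring. x_1 = 993^2 mod 6077 = 1575. Reached i = s−1 = 1 without hitting −1: 3319 is a Miller–Rabin witness and 6077 is composite.
Base 4368: x_0 = 4368^1519 mod 6077 = 5116. x_0 is neither 1 nor 6076, so continue squaring. x_1 = 5116^2 mod 6077 = 5894. Reached i = s−1 = 1 without hitting −1: 4368 is a Miller–Rabin witness and 6077 is composite.
The smallest witness among the given bases is 3319.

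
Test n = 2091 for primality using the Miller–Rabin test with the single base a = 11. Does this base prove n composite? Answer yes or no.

yes

n − 1 = 2090 = 2^1 · 1045, so s = 1 and d = 1045.
x_0 = 11^1045 mod 2091 = 44.
x_0 ∉ {1, 2090} and s = 1, so 11 is a Miller–Rabin witness and 2091 is composite.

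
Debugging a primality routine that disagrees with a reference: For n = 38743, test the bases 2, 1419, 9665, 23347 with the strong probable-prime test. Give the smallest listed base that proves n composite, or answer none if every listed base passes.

2

n − 1 = 38742 = 2^1 · 19371, so s = 1 and d = 19371.
Base 2: x_0 = 2^19371 mod 38743 = 23689. x_0 ∉ {1, 38742} and s = 1, so 2 is a Miller–Rabin witness and 38743 is composite.
Base 1419: x_0 = 1419^19371 mod 38743 = 21371. x_0 ∉ {1, 38742} and s = 1, so 1419 is a Miller–Rabin witness and 38743 is composite.
Base 9665: x_0 = 9665^19371 mod 38743 = 9892. x_0 ∉ {1, 38742} and s = 1, so 9665 is a Miller–Rabin witness and 38743 is composite.
Base 23347: x_0 = 23347^19371 mod 38743 = 821. x_0 ∉ {1, 38742} and s = 1, so 23347 is a Miller–Rabin witness and 38743 is composite.
The smallest witness among the given bases is 2.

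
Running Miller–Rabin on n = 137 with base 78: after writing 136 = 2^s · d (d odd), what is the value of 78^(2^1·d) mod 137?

1

n − 1 = 136 = 2^3 · 17, so s = 3 and d = 17.
Repeated squaring mod 137: 78^1 ≡ 78, 78^2 ≡ 56, 78^4 ≡ 122, 78^8 ≡ 88, 78^16 ≡ 72.
17 = 16 + 1, so 78^17 ≡ 72·78 ≡ 136 (mod 137).
x_0 = 136.
x_1 = 136^2 mod 137 = 1.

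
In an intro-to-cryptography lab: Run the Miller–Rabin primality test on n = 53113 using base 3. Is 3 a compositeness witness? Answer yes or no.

n − 1 = 53112 = 2^3 · 6639, so s = 3 and d = 6639.
By repeated squaring, 3^6639 ≡ 11470 (mod 53113).
x_0 = 3^6639 mod 53113 = 11470.
x_0 is neither 1 nor 53112, so continue squaring.
x_1 = 11470^2 mod 53113 = 53112.
x_1 ≡ −1, so 3 is not a witness.

no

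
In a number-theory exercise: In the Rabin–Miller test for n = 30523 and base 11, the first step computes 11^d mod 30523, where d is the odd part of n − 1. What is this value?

n − 1 = 30522 = 2^1 · 15261, so s = 1 and d = 15261.
11^15261 mod 30523 = 21787.

21787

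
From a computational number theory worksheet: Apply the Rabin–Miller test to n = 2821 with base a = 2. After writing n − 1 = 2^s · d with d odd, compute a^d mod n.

2605

n − 1 = 2820 = 2^2 · 705, so s = 2 and d = 705.
Repeated squaring mod 2821: 2^1 ≡ 2, 2^2 ≡ 4, 2^4 ≡ 16, 2^8 ≡ 256, 2^16 ≡ 653, 2^32 ≡ 438, 2^64 ≡ 16, 2^128 ≡ 256, 2^256 ≡ 653, 2^512 ≡ 438.
705 = 512 + 128 + 64 + 1, so 2^705 ≡ 438·256·16·2 ≡ 2605 (mod 2821).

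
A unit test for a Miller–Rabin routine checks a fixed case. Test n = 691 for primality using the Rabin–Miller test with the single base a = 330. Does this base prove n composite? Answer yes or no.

n − 1 = 690 = 2^1 · 345, so s = 1 and d = 345.
By repeated squaring, 330^345 ≡ 690 (mod 691).
x_0 = 330^345 mod 691 = 690.
x_0 = 690 ≡ −1, so 330 is not a witness.

no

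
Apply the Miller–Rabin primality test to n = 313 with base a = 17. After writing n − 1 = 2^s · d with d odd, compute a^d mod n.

n − 1 = 312 = 2^3 · 39, so s = 3 and d = 39.
17^39 mod 313 = 308.

308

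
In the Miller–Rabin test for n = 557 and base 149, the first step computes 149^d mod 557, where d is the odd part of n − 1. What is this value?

n − 1 = 556 = 2^2 · 139, so s = 2 and d = 139.
149^139 mod 557 = 556.

556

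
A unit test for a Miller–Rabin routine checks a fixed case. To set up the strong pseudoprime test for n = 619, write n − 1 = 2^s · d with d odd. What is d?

309

Halving: 618 → 309; 309 is odd.
So 618 = 2^1 · 309.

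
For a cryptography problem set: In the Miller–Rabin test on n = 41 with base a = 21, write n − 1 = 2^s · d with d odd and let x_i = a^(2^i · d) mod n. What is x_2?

1

n − 1 = 40 = 2^3 · 5, so s = 3 and d = 5.
x_0 = 21^5 mod 41 = 9.
x_1 = 9^2 mod 41 = 40.
x_2 = 40^2 mod 41 = 1.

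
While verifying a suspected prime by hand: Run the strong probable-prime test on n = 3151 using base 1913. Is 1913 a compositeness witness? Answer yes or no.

n − 1 = 3150 = 2^1 · 1575, so s = 1 and d = 1575.
x_0 = 1913^1575 mod 3151 = 1051.
x_0 ∉ {1, 3150} and s = 1, so 1913 is a Miller–Rabin witness and 3151 is composite.

yes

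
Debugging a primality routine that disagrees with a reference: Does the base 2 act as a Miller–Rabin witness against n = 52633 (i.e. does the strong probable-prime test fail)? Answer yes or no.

no

n − 1 = 52632 = 2^3 · 6579, so s = 3 and d = 6579.
x_0 = 2^6579 mod 52633 = 1.
x_0 = 1, so 2 is not a witness.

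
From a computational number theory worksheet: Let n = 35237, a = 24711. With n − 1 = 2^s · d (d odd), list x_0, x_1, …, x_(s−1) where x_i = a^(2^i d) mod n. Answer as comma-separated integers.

35073, 26896

n − 1 = 35236 = 2^2 · 8809, so s = 2 and d = 8809.
x_0 = 24711^8809 mod 35237 = 35073.
x_1 = 35073^2 mod 35237 = 26896.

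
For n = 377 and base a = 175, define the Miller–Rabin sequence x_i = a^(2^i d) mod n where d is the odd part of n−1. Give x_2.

146

n − 1 = 376 = 2^3 · 47, so s = 3 and d = 47.
x_0 = 175^47 mod 377 = 349.
x_1 = 349^2 mod 377 = 30.
x_2 = 30^2 mod 377 = 146.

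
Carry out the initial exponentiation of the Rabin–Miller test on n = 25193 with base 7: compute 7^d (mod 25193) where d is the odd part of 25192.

n − 1 = 25192 = 2^3 · 3149, so s = 3 and d = 3149.
7^3149 mod 25193 = 4235.

4235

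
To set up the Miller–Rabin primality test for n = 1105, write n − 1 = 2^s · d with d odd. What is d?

Halving: 1104 → 552 → 276 → 138 → 69; 69 is odd.
So 1104 = 2^4 · 69.

69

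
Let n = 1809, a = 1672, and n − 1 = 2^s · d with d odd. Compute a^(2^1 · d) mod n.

997

n − 1 = 1808 = 2^4 · 113, so s = 4 and d = 113.
Repeated squaring mod 1809: 1672^1 ≡ 1672, 1672^2 ≡ 679, 1672^4 ≡ 1555, 1672^8 ≡ 1201, 1672^16 ≡ 628, 1672^32 ≡ 22, 1672^64 ≡ 484.
113 = 64 + 32 + 16 + 1, so 1672^113 ≡ 484·22·628·1672 ≡ 643 (mod 1809).
x_0 = 643.
x_1 = 643^2 mod 1809 = 997.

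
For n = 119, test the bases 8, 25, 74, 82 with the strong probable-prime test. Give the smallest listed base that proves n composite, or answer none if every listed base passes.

8

n − 1 = 118 = 2^1 · 59, so s = 1 and d = 59.
Base 8: x_0 = 8^59 mod 119 = 36. x_0 ∉ {1, 118} and s = 1, so 8 is a Miller–Rabin witness and 119 is composite.
Base 25: x_0 = 25^59 mod 119 = 2. x_0 ∉ {1, 118} and s = 1, so 25 is a Miller–Rabin witness and 119 is composite.
Base 74: x_0 = 74^59 mod 119 = 107. x_0 ∉ {1, 118} and s = 1, so 74 is a Miller–Rabin witness and 119 is composite.
Base 82: x_0 = 82^59 mod 119 = 10. x_0 ∉ {1, 118} and s = 1, so 82 is a Miller–Rabin witness and 119 is composite.
The smallest witness among the given bases is 8.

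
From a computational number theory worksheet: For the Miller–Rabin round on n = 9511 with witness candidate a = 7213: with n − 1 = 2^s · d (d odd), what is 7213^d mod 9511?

n − 1 = 9510 = 2^1 · 4755, so s = 1 and d = 4755.
By repeated squaring, 7213^4755 ≡ 1 (mod 9511).

1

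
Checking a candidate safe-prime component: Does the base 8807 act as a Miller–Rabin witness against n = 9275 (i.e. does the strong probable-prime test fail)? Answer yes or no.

yes

n − 1 = 9274 = 2^1 · 4637, so s = 1 and d = 4637.
Repeated squaring mod 9275: 8807^1 ≡ 8807, 8807^2 ≡ 5699, 8807^4 ≡ 6826, 8807^8 ≡ 5951, 8807^16 ≡ 2451, 8807^32 ≡ 6476, 8807^64 ≡ 6301, 8807^128 ≡ 5601, 8807^256 ≡ 3151, 8807^512 ≡ 4551, 8807^1024 ≡ 526, 8807^2048 ≡ 7701, 8807^4096 ≡ 1051.
4637 = 4096 + 512 + 16 + 8 + 4 + 1, so 8807^4637 ≡ 1051·4551·2451·5951·6826·8807 ≡ 6707 (mod 9275).
x_0 = 8807^4637 mod 9275 = 6707.
x_0 ∉ {1, 9274} and s = 1, so 8807 is a Miller–Rabin witness and 9275 is composite.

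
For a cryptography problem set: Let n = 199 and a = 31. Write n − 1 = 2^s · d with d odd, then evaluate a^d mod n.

1

n − 1 = 198 = 2^1 · 99, so s = 1 and d = 99.
31^99 mod 199 = 1.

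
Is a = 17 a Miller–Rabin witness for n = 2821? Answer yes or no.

no

n − 1 = 2820 = 2^2 · 705, so s = 2 and d = 705.
Repeated squaring mod 2821: 17^1 ≡ 17, 17^2 ≡ 289, 17^4 ≡ 1712, 17^8 ≡ 2746, 17^16 ≡ 2804, 17^32 ≡ 289, 17^64 ≡ 1712, 17^128 ≡ 2746, 17^256 ≡ 2804, 17^512 ≡ 289.
705 = 512 + 128 + 64 + 1, so 17^705 ≡ 289·2746·1712·17 ≡ 2820 (mod 2821).
x_0 = 17^705 mod 2821 = 2820.
x_0 = 2820 ≡ −1, so 17 is not a witness.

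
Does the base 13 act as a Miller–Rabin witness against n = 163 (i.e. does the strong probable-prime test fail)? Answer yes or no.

no

n − 1 = 162 = 2^1 · 81, so s = 1 and d = 81.
x_0 = 13^81 mod 163 = 162.
x_0 = 162 ≡ −1, so 13 is not a witness.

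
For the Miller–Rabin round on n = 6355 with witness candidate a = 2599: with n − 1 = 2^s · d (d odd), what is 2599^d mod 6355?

2634

n − 1 = 6354 = 2^1 · 3177, so s = 1 and d = 3177.
Repeated squaring mod 6355: 2599^1 ≡ 2599, 2599^2 ≡ 5791, 2599^4 ≡ 346, 2599^8 ≡ 5326, 2599^16 ≡ 3911, 2599^32 ≡ 5791, 2599^64 ≡ 346, 2599^128 ≡ 5326, 2599^256 ≡ 3911, 2599^512 ≡ 5791, 2599^1024 ≡ 346, 2599^2048 ≡ 5326.
3177 = 2048 + 1024 + 64 + 32 + 8 + 1, so 2599^3177 ≡ 5326·346·346·5791·5326·2599 ≡ 2634 (mod 6355).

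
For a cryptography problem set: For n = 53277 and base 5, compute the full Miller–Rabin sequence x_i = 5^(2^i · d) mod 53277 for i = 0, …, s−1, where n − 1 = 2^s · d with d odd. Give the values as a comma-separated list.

20282, 7807

n − 1 = 53276 = 2^2 · 13319, so s = 2 and d = 13319.
x_0 = 5^13319 mod 53277 = 20282.
x_1 = 20282^2 mod 53277 = 7807.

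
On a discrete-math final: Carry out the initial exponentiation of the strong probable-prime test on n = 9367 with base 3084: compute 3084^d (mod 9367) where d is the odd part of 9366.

n − 1 = 9366 = 2^1 · 4683, so s = 1 and d = 4683.
By repeated squaring, 3084^4683 ≡ 6049 (mod 9367).

6049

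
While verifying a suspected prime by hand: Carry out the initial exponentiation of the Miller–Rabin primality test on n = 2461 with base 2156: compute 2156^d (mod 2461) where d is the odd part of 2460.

2365

n − 1 = 2460 = 2^2 · 615, so s = 2 and d = 615.
2156^615 mod 2461 = 2365.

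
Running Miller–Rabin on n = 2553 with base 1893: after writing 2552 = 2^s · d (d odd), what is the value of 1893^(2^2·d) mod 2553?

n − 1 = 2552 = 2^3 · 319, so s = 3 and d = 319.
x_0 = 1893^319 mod 2553 = 1770.
x_1 = 1770^2 mod 2553 = 369.
x_2 = 369^2 mod 2553 = 852.

852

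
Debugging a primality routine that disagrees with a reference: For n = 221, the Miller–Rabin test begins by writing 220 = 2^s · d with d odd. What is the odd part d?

Halving: 220 → 110 → 55; 55 is odd.
So 220 = 2^2 · 55.

55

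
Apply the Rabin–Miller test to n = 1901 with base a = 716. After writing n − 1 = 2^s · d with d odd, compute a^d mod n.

1683

n − 1 = 1900 = 2^2 · 475, so s = 2 and d = 475.
Repeated squaring mod 1901: 716^1 ≡ 716, 716^2 ≡ 1287, 716^4 ≡ 598, 716^8 ≡ 216, 716^16 ≡ 1032, 716^32 ≡ 464, 716^64 ≡ 483, 716^128 ≡ 1367, 716^256 ≡ 6.
475 = 256 + 128 + 64 + 16 + 8 + 2 + 1, so 716^475 ≡ 6·1367·483·1032·216·1287·716 ≡ 1683 (mod 1901).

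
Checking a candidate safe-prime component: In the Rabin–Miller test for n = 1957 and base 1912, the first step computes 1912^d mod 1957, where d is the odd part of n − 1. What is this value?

n − 1 = 1956 = 2^2 · 489, so s = 2 and d = 489.
1912^489 mod 1957 = 1671.

1671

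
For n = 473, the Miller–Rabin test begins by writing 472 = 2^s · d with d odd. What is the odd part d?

59

Halving: 472 → 236 → 118 → 59; 59 is odd.
So 472 = 2^3 · 59.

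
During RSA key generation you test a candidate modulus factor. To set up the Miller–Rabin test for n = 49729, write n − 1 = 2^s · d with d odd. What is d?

777

Halving: 49728 → 24864 → 12432 → 6216 → 3108 → 1554 → 777; 777 is odd.
So 49728 = 2^6 · 777.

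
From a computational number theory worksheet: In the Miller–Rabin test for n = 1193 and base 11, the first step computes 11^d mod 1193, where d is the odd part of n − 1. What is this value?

1192

n − 1 = 1192 = 2^3 · 149, so s = 3 and d = 149.
11^149 mod 1193 = 1192.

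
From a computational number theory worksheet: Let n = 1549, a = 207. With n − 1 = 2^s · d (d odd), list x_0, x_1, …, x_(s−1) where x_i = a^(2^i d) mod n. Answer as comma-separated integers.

n − 1 = 1548 = 2^2 · 387, so s = 2 and d = 387.
x_0 = 207^387 mod 1549 = 1548.
x_1 = 1548^2 mod 1549 = 1.

1548, 1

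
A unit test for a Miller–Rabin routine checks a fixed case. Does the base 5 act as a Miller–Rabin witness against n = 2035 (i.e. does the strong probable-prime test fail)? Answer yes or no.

n − 1 = 2034 = 2^1 · 1017, so s = 1 and d = 1017.
x_0 = 5^1017 mod 2035 = 80.
x_0 ∉ {1, 2034} and s = 1, so 5 is a Miller–Rabin witness and 2035 is composite.

yes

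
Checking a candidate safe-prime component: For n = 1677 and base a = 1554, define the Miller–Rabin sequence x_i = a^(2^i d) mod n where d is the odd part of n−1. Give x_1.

264

n − 1 = 1676 = 2^2 · 419, so s = 2 and d = 419.
By repeated squaring, 1554^419 ≡ 1068 (mod 1677).
x_0 = 1068.
x_1 = 1068^2 mod 1677 = 264.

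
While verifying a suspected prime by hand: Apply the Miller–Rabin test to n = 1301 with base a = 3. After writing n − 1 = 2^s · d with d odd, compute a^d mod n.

51

n − 1 = 1300 = 2^2 · 325, so s = 2 and d = 325.
By repeated squaring, 3^325 ≡ 51 (mod 1301).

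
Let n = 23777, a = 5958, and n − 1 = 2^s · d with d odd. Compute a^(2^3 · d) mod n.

17819

n − 1 = 23776 = 2^5 · 743, so s = 5 and d = 743.
x_0 = 5958^743 mod 23777 = 1297.
x_1 = 1297^2 mod 23777 = 17819.
x_2 = 17819^2 mod 23777 = 22480.
x_3 = 22480^2 mod 23777 = 17819.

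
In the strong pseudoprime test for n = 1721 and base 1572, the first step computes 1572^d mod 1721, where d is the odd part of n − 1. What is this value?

1248

n − 1 = 1720 = 2^3 · 215, so s = 3 and d = 215.
By repeated squaring, 1572^215 ≡ 1248 (mod 1721).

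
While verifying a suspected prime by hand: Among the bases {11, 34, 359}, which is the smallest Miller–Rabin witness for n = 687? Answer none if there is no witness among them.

n − 1 = 686 = 2^1 · 343, so s = 1 and d = 343.
Base 11: x_0 = 11^343 mod 687 = 11. x_0 ∉ {1, 686} and s = 1, so 11 is a Miller–Rabin witness and 687 is composite.
Base 34: x_0 = 34^343 mod 687 = 424. x_0 ∉ {1, 686} and s = 1, so 34 is a Miller–Rabin witness and 687 is composite.
Base 359: x_0 = 359^343 mod 687 = 359. x_0 ∉ {1, 686} and s = 1, so 359 is a Miller–Rabin witness and 687 is composite.
The smallest witness among the given bases is 11.

11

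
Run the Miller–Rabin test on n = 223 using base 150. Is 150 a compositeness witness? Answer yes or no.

n − 1 = 222 = 2^1 · 111, so s = 1 and d = 111.
x_0 = 150^111 mod 223 = 222.
x_0 = 222 ≡ −1, so 150 is not a witness.

no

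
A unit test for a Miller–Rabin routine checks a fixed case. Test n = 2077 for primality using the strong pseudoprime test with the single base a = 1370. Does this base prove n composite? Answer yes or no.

no

n − 1 = 2076 = 2^2 · 519, so s = 2 and d = 519.
x_0 = 1370^519 mod 2077 = 2076.
x_0 = 2076 ≡ −1, so 1370 is not a witness.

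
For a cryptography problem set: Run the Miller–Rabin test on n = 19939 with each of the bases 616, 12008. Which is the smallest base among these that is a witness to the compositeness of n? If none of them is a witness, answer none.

12008

n − 1 = 19938 = 2^1 · 9969, so s = 1 and d = 9969.
Base 616: x_0 = 616^9969 mod 19939 = 19938. x_0 = 19938 ≡ −1, so 616 is not a witness.
Base 12008: x_0 = 12008^9969 mod 19939 = 11237. x_0 ∉ {1, 19938} and s = 1, so 12008 is a Miller–Rabin witness and 19939 is composite.
The smallest witness among the given bases is 12008.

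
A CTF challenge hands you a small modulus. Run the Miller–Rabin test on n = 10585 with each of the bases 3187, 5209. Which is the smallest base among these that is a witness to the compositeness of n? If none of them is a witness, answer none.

n − 1 = 10584 = 2^3 · 1323, so s = 3 and d = 1323.
Base 3187: x_0 = 3187^1323 mod 10585 = 4918. x_0 is neither 1 nor 10584, so continue squaring. x_1 = 4918^2 mod 10585 = 10584. x_1 ≡ −1, so 3187 is not a witness.
Base 5209: x_0 = 5209^1323 mod 10585 = 3149. x_0 is neither 1 nor 10584, so continue squaring. x_1 = 3149^2 mod 10585 = 8641. x_2 = 8641^2 mod 10585 = 291. Reached i = s−1 = 2 without hitting −1: 5209 is a Miller–Rabin witness and 10585 is composite.
The smallest witness among the given bases is 5209.

5209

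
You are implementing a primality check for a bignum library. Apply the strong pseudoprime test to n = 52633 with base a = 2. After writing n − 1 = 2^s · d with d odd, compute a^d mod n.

1

n − 1 = 52632 = 2^3 · 6579, so s = 3 and d = 6579.
2^6579 mod 52633 = 1.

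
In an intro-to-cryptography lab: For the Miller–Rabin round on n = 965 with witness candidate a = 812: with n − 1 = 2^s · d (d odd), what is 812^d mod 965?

152

n − 1 = 964 = 2^2 · 241, so s = 2 and d = 241.
By repeated squaring, 812^241 ≡ 152 (mod 965).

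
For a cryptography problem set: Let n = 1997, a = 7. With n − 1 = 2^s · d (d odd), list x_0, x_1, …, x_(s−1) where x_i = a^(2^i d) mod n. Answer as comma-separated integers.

1, 1

n − 1 = 1996 = 2^2 · 499, so s = 2 and d = 499.
x_0 = 7^499 mod 1997 = 1.
x_1 = 1^2 mod 1997 = 1.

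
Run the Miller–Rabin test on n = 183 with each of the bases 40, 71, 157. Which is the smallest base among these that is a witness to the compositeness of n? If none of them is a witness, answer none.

n − 1 = 182 = 2^1 · 91, so s = 1 and d = 91.
Base 40: x_0 = 40^91 mod 183 = 82. x_0 ∉ {1, 182} and s = 1, so 40 is a Miller–Rabin witness and 183 is composite.
Base 71: x_0 = 71^91 mod 183 = 173. x_0 ∉ {1, 182} and s = 1, so 71 is a Miller–Rabin witness and 183 is composite.
Base 157: x_0 = 157^91 mod 183 = 148. x_0 ∉ {1, 182} and s = 1, so 157 is a Miller–Rabin witness and 183 is composite.
The smallest witness among the given bases is 40.

40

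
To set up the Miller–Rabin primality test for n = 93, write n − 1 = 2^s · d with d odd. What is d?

Halving: 92 → 46 → 23; 23 is odd.
So 92 = 2^2 · 23.

23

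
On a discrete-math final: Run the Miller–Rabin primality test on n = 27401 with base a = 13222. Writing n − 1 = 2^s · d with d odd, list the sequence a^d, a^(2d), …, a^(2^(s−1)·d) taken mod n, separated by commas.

n − 1 = 27400 = 2^3 · 3425, so s = 3 and d = 3425.
x_0 = 13222^3425 mod 27401 = 26400.
x_1 = 26400^2 mod 27401 = 15565.
x_2 = 15565^2 mod 27401 = 16984.

26400, 15565, 16984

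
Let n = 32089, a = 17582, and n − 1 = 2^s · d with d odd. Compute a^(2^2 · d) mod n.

32088

n − 1 = 32088 = 2^3 · 4011, so s = 3 and d = 4011.
x_0 = 17582^4011 mod 32089 = 5307.
x_1 = 5307^2 mod 32089 = 22196.
x_2 = 22196^2 mod 32089 = 32088.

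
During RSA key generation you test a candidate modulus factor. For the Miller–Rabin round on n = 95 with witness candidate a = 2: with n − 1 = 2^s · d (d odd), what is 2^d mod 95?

n − 1 = 94 = 2^1 · 47, so s = 1 and d = 47.
2^47 mod 95 = 53.

53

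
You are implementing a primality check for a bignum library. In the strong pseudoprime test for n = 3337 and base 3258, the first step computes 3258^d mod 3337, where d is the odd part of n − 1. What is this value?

1401

n − 1 = 3336 = 2^3 · 417, so s = 3 and d = 417.
Repeated squaring mod 3337: 3258^1 ≡ 3258, 3258^2 ≡ 2904, 3258^4 ≡ 617, 3258^8 ≡ 271, 3258^16 ≡ 27, 3258^32 ≡ 729, 3258^64 ≡ 858, 3258^128 ≡ 2024, 3258^256 ≡ 2077.
417 = 256 + 128 + 32 + 1, so 3258^417 ≡ 2077·2024·729·3258 ≡ 1401 (mod 3337).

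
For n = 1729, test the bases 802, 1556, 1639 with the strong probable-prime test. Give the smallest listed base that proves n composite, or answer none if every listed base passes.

none

n − 1 = 1728 = 2^6 · 27, so s = 6 and d = 27.
Base 802: x_0 = 802^27 mod 1729 = 1. x_0 = 1, so 802 is not a witness.
Base 1556: x_0 = 1556^27 mod 1729 = 1. x_0 = 1, so 1556 is not a witness.
Base 1639: x_0 = 1639^27 mod 1729 = 1. x_0 = 1, so 1639 is not a witness.
No listed base is a witness for 1729.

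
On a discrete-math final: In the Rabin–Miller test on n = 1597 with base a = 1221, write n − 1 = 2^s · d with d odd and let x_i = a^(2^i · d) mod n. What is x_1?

n − 1 = 1596 = 2^2 · 399, so s = 2 and d = 399.
x_0 = 1221^399 mod 1597 = 1.
x_1 = 1^2 mod 1597 = 1.

1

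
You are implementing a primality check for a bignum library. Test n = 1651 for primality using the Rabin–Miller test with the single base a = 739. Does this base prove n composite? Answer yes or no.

yes

n − 1 = 1650 = 2^1 · 825, so s = 1 and d = 825.
x_0 = 739^825 mod 1651 = 879.
x_0 ∉ {1, 1650} and s = 1, so 739 is a Miller–Rabin witness and 1651 is composite.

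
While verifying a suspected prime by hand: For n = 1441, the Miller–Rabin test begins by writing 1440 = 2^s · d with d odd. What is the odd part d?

Halving: 1440 → 720 → 360 → 180 → 90 → 45; 45 is odd.
So 1440 = 2^5 · 45.

45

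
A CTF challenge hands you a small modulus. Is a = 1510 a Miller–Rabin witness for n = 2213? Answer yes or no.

n − 1 = 2212 = 2^2 · 553, so s = 2 and d = 553.
x_0 = 1510^553 mod 2213 = 2212.
x_0 = 2212 ≡ −1, so 1510 is not a witness.

no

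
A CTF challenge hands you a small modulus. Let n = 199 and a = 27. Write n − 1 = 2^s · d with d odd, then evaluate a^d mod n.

n − 1 = 198 = 2^1 · 99, so s = 1 and d = 99.
27^99 mod 199 = 198.

198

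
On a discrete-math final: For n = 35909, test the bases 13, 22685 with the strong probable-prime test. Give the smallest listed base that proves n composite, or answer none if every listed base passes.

n − 1 = 35908 = 2^2 · 8977, so s = 2 and d = 8977.
Base 13: x_0 = 13^8977 mod 35909 = 8504. x_0 is neither 1 nor 35908, so continue squaring. x_1 = 8504^2 mod 35909 = 33199. Reached i = s−1 = 1 without hitting −1: 13 is a Miller–Rabin witness and 35909 is composite.
Base 22685: x_0 = 22685^8977 mod 35909 = 10168. x_0 is neither 1 nor 35908, so continue squaring. x_1 = 10168^2 mod 35909 = 6213. Reached i = s−1 = 1 without hitting −1: 22685 is a Miller–Rabin witness and 35909 is composite.
The smallest witness among the given bases is 13.

13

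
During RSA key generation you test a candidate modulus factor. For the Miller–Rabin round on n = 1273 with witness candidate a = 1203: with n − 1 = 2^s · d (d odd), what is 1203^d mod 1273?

695

n − 1 = 1272 = 2^3 · 159, so s = 3 and d = 159.
1203^159 mod 1273 = 695.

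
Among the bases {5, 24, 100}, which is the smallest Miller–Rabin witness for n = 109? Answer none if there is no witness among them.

none

n − 1 = 108 = 2^2 · 27, so s = 2 and d = 27.
Base 5: x_0 = 5^27 mod 109 = 1. x_0 = 1, so 5 is not a witness.
Base 24: x_0 = 24^27 mod 109 = 76. x_0 is neither 1 nor 108, so continue squaring. x_1 = 76^2 mod 109 = 108. x_1 ≡ −1, so 24 is not a witness.
Base 100: x_0 = 100^27 mod 109 = 108. x_0 = 108 ≡ −1, so 100 is not a witness.
No listed base is a witness for 109.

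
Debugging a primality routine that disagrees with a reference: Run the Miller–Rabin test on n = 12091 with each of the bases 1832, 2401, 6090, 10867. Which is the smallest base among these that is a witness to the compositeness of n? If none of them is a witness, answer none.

1832

n − 1 = 12090 = 2^1 · 6045, so s = 1 and d = 6045.
Base 1832: x_0 = 1832^6045 mod 12091 = 1020. x_0 ∉ {1, 12090} and s = 1, so 1832 is a Miller–Rabin witness and 12091 is composite.
Base 2401: x_0 = 2401^6045 mod 12091 = 3778. x_0 ∉ {1, 12090} and s = 1, so 2401 is a Miller–Rabin witness and 12091 is composite.
Base 6090: x_0 = 6090^6045 mod 12091 = 4835. x_0 ∉ {1, 12090} and s = 1, so 6090 is a Miller–Rabin witness and 12091 is composite.
Base 10867: x_0 = 10867^6045 mod 12091 = 1572. x_0 ∉ {1, 12090} and s = 1, so 10867 is a Miller–Rabin witness and 12091 is composite.
The smallest witness among the given bases is 1832.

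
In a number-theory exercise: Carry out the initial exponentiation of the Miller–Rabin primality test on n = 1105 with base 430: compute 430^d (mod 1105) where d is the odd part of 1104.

n − 1 = 1104 = 2^4 · 69, so s = 4 and d = 69.
430^69 mod 1105 = 235.

235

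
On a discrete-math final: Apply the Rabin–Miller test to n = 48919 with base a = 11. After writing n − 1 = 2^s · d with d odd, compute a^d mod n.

n − 1 = 48918 = 2^1 · 24459, so s = 1 and d = 24459.
Repeated squaring mod 48919: 11^1 ≡ 11, 11^2 ≡ 121, 11^4 ≡ 14641, 11^8 ≡ 44742, 11^16 ≡ 32165, 11^32 ≡ 48213, 11^64 ≡ 9246, 11^128 ≡ 27023, 11^256 ≡ 28616, 11^512 ≡ 20315, 11^1024 ≡ 18541, 11^2048 ≡ 14868, 11^4096 ≡ 41382, 11^8192 ≡ 11410, 11^16384 ≡ 14641.
24459 = 16384 + 4096 + 2048 + 1024 + 512 + 256 + 128 + 8 + 2 + 1, so 11^24459 ≡ 14641·41382·14868·18541·20315·28616·27023·44742·121·11 ≡ 14539 (mod 48919).

14539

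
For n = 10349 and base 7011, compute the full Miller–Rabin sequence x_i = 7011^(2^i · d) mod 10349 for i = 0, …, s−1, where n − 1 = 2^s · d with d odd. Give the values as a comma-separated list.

n − 1 = 10348 = 2^2 · 2587, so s = 2 and d = 2587.
x_0 = 7011^2587 mod 10349 = 261.
x_1 = 261^2 mod 10349 = 6027.

261, 6027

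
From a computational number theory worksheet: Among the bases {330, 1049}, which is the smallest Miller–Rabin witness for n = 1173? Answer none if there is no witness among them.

330

n − 1 = 1172 = 2^2 · 293, so s = 2 and d = 293.
Base 330: x_0 = 330^293 mod 1173 = 1116. x_0 is neither 1 nor 1172, so continue squaring. x_1 = 1116^2 mod 1173 = 903. Reached i = s−1 = 1 without hitting −1: 330 is a Miller–Rabin witness and 1173 is composite.
Base 1049: x_0 = 1049^293 mod 1173 = 479. x_0 is neither 1 nor 1172, so continue squaring. x_1 = 479^2 mod 1173 = 706. Reached i = s−1 = 1 without hitting −1: 1049 is a Miller–Rabin witness and 1173 is composite.
The smallest witness among the given bases is 330.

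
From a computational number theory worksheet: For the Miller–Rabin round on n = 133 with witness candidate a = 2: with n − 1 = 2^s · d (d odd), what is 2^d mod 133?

n − 1 = 132 = 2^2 · 33, so s = 2 and d = 33.
2^33 mod 133 = 50.

50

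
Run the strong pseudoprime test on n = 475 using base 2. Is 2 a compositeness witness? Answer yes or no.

n − 1 = 474 = 2^1 · 237, so s = 1 and d = 237.
Repeated squaring mod 475: 2^1 ≡ 2, 2^2 ≡ 4, 2^4 ≡ 16, 2^8 ≡ 256, 2^16 ≡ 461, 2^32 ≡ 196, 2^64 ≡ 416, 2^128 ≡ 156.
237 = 128 + 64 + 32 + 8 + 4 + 1, so 2^237 ≡ 156·416·196·256·16·2 ≡ 122 (mod 475).
x_0 = 2^237 mod 475 = 122.
x_0 ∉ {1, 474} and s = 1, so 2 is a Miller–Rabin witness and 475 is composite.

yes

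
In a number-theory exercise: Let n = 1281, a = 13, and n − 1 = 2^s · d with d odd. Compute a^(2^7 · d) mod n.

379

n − 1 = 1280 = 2^8 · 5, so s = 8 and d = 5.
Repeated squaring mod 1281: 13^1 ≡ 13, 13^2 ≡ 169, 13^4 ≡ 379.
5 = 4 + 1, so 13^5 ≡ 379·13 ≡ 1084 (mod 1281).
x_0 = 1084.
x_1 = 1084^2 mod 1281 = 379.
x_2 = 379^2 mod 1281 = 169.
x_3 = 169^2 mod 1281 = 379.
x_4 = 379^2 mod 1281 = 169.
x_5 = 169^2 mod 1281 = 379.
x_6 = 379^2 mod 1281 = 169.
x_7 = 169^2 mod 1281 = 379.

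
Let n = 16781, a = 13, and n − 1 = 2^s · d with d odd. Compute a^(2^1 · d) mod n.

n − 1 = 16780 = 2^2 · 4195, so s = 2 and d = 4195.
Repeated squaring mod 16781: 13^1 ≡ 13, 13^2 ≡ 169, 13^4 ≡ 11780, 13^8 ≡ 6311, 13^16 ≡ 7408, 13^32 ≡ 4594, 13^64 ≡ 11119, 13^128 ≡ 6534, 13^256 ≡ 2292, 13^512 ≡ 811, 13^1024 ≡ 3262, 13^2048 ≡ 1490, 13^4096 ≡ 5008.
4195 = 4096 + 64 + 32 + 2 + 1, so 13^4195 ≡ 5008·11119·4594·169·13 ≡ 12088 (mod 16781).
x_0 = 12088.
x_1 = 12088^2 mod 16781 = 7577.

7577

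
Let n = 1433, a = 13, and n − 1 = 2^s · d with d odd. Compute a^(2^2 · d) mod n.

n − 1 = 1432 = 2^3 · 179, so s = 3 and d = 179.
Repeated squaring mod 1433: 13^1 ≡ 13, 13^2 ≡ 169, 13^4 ≡ 1334, 13^8 ≡ 1203, 13^16 ≡ 1312, 13^32 ≡ 311, 13^64 ≡ 710, 13^128 ≡ 1117.
179 = 128 + 32 + 16 + 2 + 1, so 13^179 ≡ 1117·311·1312·169·13 ≡ 1432 (mod 1433).
x_0 = 1432.
x_1 = 1432^2 mod 1433 = 1.
x_2 = 1^2 mod 1433 = 1.

1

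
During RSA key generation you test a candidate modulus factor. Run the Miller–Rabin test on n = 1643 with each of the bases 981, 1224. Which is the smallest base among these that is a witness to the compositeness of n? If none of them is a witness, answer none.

n − 1 = 1642 = 2^1 · 821, so s = 1 and d = 821.
Base 981: x_0 = 981^821 mod 1643 = 193. x_0 ∉ {1, 1642} and s = 1, so 981 is a Miller–Rabin witness and 1643 is composite.
Base 1224: x_0 = 1224^821 mod 1643 = 697. x_0 ∉ {1, 1642} and s = 1, so 1224 is a Miller–Rabin witness and 1643 is composite.
The smallest witness among the given bases is 981.

981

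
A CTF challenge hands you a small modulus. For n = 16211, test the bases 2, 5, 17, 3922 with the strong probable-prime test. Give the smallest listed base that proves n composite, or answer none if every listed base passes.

2

n − 1 = 16210 = 2^1 · 8105, so s = 1 and d = 8105.
Base 2: x_0 = 2^8105 mod 16211 = 3204. x_0 ∉ {1, 16210} and s = 1, so 2 is a Miller–Rabin witness and 16211 is composite.
Base 5: x_0 = 5^8105 mod 16211 = 499. x_0 ∉ {1, 16210} and s = 1, so 5 is a Miller–Rabin witness and 16211 is composite.
Base 17: x_0 = 17^8105 mod 16211 = 3091. x_0 ∉ {1, 16210} and s = 1, so 17 is a Miller–Rabin witness and 16211 is composite.
Base 3922: x_0 = 3922^8105 mod 16211 = 16149. x_0 ∉ {1, 16210} and s = 1, so 3922 is a Miller–Rabin witness and 16211 is composite.
The smallest witness among the given bases is 2.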